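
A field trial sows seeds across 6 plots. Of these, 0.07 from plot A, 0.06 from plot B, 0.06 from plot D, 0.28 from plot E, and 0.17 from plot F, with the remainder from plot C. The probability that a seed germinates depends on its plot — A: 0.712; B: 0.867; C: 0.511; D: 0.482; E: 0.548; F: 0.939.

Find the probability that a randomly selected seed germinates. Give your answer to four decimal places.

P(C) = 1 − (0.07 + 0.06 + 0.06 + 0.28 + 0.17) = 0.36.
P(G) = P(G|A)·P(A) + P(G|B)·P(B) + P(G|C)·P(C) + P(G|D)·P(D) + P(G|E)·P(E) + P(G|F)·P(F)
      = 0.712·0.07 + 0.867·0.06 + 0.511·0.36 + 0.482·0.06 + 0.548·0.28 + 0.939·0.17
      = 0.04984 + 0.05202 + 0.18396 + 0.02892 + 0.15344 + 0.15963 = 0.62781

P(G) ≈ 0.6278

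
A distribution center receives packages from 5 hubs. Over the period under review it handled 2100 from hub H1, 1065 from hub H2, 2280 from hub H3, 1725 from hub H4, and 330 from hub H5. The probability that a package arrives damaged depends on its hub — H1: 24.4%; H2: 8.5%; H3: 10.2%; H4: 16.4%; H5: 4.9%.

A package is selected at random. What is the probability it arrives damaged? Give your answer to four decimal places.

Total: 2100 + 1065 + 2280 + 1725 + 330 = 7500.
P(H1) = 2100/7500 = 0.28. P(H2) = 1065/7500 = 0.142. P(H3) = 2280/7500 = 0.304. P(H4) = 1725/7500 = 0.23. P(H5) = 330/7500 = 0.044.
P(D) = P(D|H1)·P(H1) + P(D|H2)·P(H2) + P(D|H3)·P(H3) + P(D|H4)·P(H4) + P(D|H5)·P(H5)
      = 0.244·0.28 + 0.085·0.142 + 0.102·0.304 + 0.164·0.23 + 0.049·0.044
      = 0.06832 + 0.01207 + 0.031008 + 0.03772 + 0.002156 = 0.151274

0.1513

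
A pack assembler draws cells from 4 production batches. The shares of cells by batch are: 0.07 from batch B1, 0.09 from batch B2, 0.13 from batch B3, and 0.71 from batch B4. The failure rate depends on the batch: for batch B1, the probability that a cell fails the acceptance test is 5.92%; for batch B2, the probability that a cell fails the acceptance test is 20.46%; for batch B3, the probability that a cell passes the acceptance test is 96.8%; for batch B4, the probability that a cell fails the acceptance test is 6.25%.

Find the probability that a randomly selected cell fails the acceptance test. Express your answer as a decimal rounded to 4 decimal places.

P(F) ≈ 0.0711

P(F|B3) = 1 − 0.968 = 0.032.
P(F) = P(F|B1)·P(B1) + P(F|B2)·P(B2) + P(F|B3)·P(B3) + P(F|B4)·P(B4)
      = 0.0592·0.07 + 0.2046·0.09 + 0.032·0.13 + 0.0625·0.71
      = 0.004144 + 0.018414 + 0.00416 + 0.044375 = 0.071093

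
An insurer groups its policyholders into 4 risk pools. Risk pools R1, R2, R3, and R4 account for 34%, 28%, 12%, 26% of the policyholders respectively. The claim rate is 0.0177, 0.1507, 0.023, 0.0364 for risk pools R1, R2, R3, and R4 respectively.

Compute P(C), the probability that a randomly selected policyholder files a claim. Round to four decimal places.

P(C) ≈ 0.0604

P(C) = P(C|R1)·P(R1) + P(C|R2)·P(R2) + P(C|R3)·P(R3) + P(C|R4)·P(R4)
      = 0.0177·0.34 + 0.1507·0.28 + 0.023·0.12 + 0.0364·0.26
      = 0.006018 + 0.042196 + 0.00276 + 0.009464 = 0.060438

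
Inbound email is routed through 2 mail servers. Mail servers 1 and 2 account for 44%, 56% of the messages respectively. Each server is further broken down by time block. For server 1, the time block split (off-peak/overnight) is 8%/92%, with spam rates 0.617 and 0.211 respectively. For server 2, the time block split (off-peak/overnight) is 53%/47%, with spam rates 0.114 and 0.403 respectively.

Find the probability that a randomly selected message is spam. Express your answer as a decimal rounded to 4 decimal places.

P(S|1) = 0.08·0.617 + 0.92·0.211 = 0.04936 + 0.19412 = 0.24348
P(S|2) = 0.53·0.114 + 0.47·0.403 = 0.06042 + 0.18941 = 0.24983
By total probability over the outer partition,
P(S) = 0.44·0.24348 + 0.56·0.24983
      = 0.1071312 + 0.1399048 = 0.247036

P(S) ≈ 0.2470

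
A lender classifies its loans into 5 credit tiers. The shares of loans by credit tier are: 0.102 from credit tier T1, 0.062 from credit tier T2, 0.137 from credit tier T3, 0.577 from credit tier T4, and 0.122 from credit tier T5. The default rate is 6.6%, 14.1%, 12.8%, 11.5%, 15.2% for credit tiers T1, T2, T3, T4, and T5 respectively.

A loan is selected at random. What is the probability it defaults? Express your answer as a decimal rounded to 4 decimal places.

P(D) ≈ 0.1179

P(D) = P(D|T1)·P(T1) + P(D|T2)·P(T2) + P(D|T3)·P(T3) + P(D|T4)·P(T4) + P(D|T5)·P(T5)
      = 0.066·0.102 + 0.141·0.062 + 0.128·0.137 + 0.115·0.577 + 0.152·0.122
      = 0.006732 + 0.008742 + 0.017536 + 0.066355 + 0.018544 = 0.117909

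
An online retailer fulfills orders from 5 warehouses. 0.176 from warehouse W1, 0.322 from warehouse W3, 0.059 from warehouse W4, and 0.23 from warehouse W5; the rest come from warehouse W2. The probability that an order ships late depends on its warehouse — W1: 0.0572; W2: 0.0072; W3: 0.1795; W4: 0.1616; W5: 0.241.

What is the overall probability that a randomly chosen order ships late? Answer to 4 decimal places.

P(W2) = 1 − (0.176 + 0.322 + 0.059 + 0.23) = 0.213.
P(L) = P(L|W1)·P(W1) + P(L|W2)·P(W2) + P(L|W3)·P(W3) + P(L|W4)·P(W4) + P(L|W5)·P(W5)
      = 0.0572·0.176 + 0.0072·0.213 + 0.1795·0.322 + 0.1616·0.059 + 0.241·0.23
      = 0.0100672 + 0.0015336 + 0.057799 + 0.0095344 + 0.05543 = 0.1343642

0.1344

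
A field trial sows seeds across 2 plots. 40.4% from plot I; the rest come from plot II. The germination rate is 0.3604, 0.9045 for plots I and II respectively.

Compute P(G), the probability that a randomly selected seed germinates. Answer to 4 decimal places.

0.6847

P(II) = 1 − (0.404) = 0.596.
P(G) = P(G|I)·P(I) + P(G|II)·P(II)
      = 0.3604·0.404 + 0.9045·0.596
      = 0.1456016 + 0.539082 = 0.6846836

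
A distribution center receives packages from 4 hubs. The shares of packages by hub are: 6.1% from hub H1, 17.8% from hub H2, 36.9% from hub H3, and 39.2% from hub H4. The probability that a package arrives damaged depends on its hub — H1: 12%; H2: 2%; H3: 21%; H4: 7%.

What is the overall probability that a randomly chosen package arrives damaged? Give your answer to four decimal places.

Using total probability over the partition,
P(D) = P(D|H1)·P(H1) + P(D|H2)·P(H2) + P(D|H3)·P(H3) + P(D|H4)·P(H4)
      = 0.12·0.061 + 0.02·0.178 + 0.21·0.369 + 0.07·0.392
      = 0.00732 + 0.00356 + 0.07749 + 0.02744 = 0.11581

0.1158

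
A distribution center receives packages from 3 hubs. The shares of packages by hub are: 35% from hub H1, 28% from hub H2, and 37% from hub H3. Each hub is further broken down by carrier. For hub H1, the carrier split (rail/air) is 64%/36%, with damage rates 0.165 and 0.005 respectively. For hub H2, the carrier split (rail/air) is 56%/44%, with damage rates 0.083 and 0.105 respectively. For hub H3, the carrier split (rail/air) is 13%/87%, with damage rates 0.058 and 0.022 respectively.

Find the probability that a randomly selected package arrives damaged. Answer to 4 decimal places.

P(D) ≈ 0.0734

P(D|H1) = 0.64·0.165 + 0.36·0.005 = 0.1056 + 0.0018 = 0.1074
P(D|H2) = 0.56·0.083 + 0.44·0.105 = 0.04648 + 0.0462 = 0.09268
P(D|H3) = 0.13·0.058 + 0.87·0.022 = 0.00754 + 0.01914 = 0.02668
By total probability over the outer partition,
P(D) = 0.35·0.1074 + 0.28·0.09268 + 0.37·0.02668
      = 0.03759 + 0.0259504 + 0.0098716 = 0.073412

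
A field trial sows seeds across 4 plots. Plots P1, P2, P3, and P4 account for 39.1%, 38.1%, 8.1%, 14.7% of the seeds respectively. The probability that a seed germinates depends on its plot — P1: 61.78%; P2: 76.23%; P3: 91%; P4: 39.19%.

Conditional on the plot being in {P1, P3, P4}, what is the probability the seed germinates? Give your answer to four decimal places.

0.6024

Let S = {P1, P3, P4}.
P(S) = 0.391 + 0.081 + 0.147 = 0.619.
P(G ∩ S) = 0.6178·0.391 + 0.91·0.081 + 0.3919·0.147 = 0.2415598 + 0.07371 + 0.0576093 = 0.3728791.
P(G | S) = 0.3728791 / 0.619 = 0.602389…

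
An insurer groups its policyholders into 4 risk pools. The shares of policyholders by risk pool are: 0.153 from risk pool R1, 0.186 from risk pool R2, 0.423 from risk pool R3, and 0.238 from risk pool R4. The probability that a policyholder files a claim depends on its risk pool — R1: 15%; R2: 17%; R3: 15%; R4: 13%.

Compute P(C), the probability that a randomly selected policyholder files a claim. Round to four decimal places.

Summing over the partition,
P(C) = P(C|R1)·P(R1) + P(C|R2)·P(R2) + P(C|R3)·P(R3) + P(C|R4)·P(R4)
      = 0.15·0.153 + 0.17·0.186 + 0.15·0.423 + 0.13·0.238
      = 0.02295 + 0.03162 + 0.06345 + 0.03094 = 0.14896

0.1490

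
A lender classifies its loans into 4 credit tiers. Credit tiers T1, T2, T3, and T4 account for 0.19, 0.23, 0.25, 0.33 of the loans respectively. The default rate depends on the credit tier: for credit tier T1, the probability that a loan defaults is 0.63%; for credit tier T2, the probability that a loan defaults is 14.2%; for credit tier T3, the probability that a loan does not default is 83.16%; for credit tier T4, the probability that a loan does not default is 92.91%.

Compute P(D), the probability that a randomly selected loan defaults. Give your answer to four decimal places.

P(D) ≈ 0.0994

P(D|T3) = 1 − 0.8316 = 0.1684.
P(D|T4) = 1 − 0.9291 = 0.0709.
P(D) = P(D|T1)·P(T1) + P(D|T2)·P(T2) + P(D|T3)·P(T3) + P(D|T4)·P(T4)
      = 0.0063·0.19 + 0.142·0.23 + 0.1684·0.25 + 0.0709·0.33
      = 0.001197 + 0.03266 + 0.0421 + 0.023397 = 0.099354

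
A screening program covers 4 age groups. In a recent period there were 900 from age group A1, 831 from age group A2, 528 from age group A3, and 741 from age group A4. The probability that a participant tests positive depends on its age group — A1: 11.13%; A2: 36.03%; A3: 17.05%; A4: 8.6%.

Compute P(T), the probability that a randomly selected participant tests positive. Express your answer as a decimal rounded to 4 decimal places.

Total: 900 + 831 + 528 + 741 = 3000.
P(A1) = 900/3000 = 0.3. P(A2) = 831/3000 = 0.277. P(A3) = 528/3000 = 0.176. P(A4) = 741/3000 = 0.247.
P(T) = P(T|A1)·P(A1) + P(T|A2)·P(A2) + P(T|A3)·P(A3) + P(T|A4)·P(A4)
      = 0.1113·0.3 + 0.3603·0.277 + 0.1705·0.176 + 0.086·0.247
      = 0.03339 + 0.0998031 + 0.030008 + 0.021242 = 0.1844431

P(T) ≈ 0.1844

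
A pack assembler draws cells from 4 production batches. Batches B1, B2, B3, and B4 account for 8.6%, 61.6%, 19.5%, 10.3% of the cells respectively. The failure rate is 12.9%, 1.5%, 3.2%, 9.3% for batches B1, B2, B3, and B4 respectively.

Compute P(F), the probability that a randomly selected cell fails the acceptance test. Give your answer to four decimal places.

Summing over the partition,
P(F) = P(F|B1)·P(B1) + P(F|B2)·P(B2) + P(F|B3)·P(B3) + P(F|B4)·P(B4)
      = 0.129·0.086 + 0.015·0.616 + 0.032·0.195 + 0.093·0.103
      = 0.011094 + 0.00924 + 0.00624 + 0.009579 = 0.036153

P(F) ≈ 0.0362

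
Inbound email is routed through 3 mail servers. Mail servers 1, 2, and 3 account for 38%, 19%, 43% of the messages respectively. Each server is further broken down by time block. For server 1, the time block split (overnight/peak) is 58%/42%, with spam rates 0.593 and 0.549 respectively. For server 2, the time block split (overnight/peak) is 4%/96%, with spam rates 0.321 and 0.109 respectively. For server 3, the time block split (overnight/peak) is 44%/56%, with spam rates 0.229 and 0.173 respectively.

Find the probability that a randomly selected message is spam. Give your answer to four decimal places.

P(S) ≈ 0.3256

P(S|1) = 0.58·0.593 + 0.42·0.549 = 0.34394 + 0.23058 = 0.57452
P(S|2) = 0.04·0.321 + 0.96·0.109 = 0.01284 + 0.10464 = 0.11748
P(S|3) = 0.44·0.229 + 0.56·0.173 = 0.10076 + 0.09688 = 0.19764
Then overall,
P(S) = 0.38·0.57452 + 0.19·0.11748 + 0.43·0.19764
      = 0.2183176 + 0.0223212 + 0.0849852 = 0.325624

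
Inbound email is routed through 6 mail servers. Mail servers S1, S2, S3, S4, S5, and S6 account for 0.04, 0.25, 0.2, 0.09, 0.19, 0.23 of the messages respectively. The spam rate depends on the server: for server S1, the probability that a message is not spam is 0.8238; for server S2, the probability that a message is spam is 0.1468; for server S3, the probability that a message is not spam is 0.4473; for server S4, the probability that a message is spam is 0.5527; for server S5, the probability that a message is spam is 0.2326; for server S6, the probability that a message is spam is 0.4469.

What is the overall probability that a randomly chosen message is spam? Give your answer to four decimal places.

0.3510

P(S|S1) = 1 − 0.8238 = 0.1762.
P(S|S3) = 1 − 0.4473 = 0.5527.
P(S) = P(S|S1)·P(S1) + P(S|S2)·P(S2) + P(S|S3)·P(S3) + P(S|S4)·P(S4) + P(S|S5)·P(S5) + P(S|S6)·P(S6)
      = 0.1762·0.04 + 0.1468·0.25 + 0.5527·0.2 + 0.5527·0.09 + 0.2326·0.19 + 0.4469·0.23
      = 0.007048 + 0.0367 + 0.11054 + 0.049743 + 0.044194 + 0.102787 = 0.351012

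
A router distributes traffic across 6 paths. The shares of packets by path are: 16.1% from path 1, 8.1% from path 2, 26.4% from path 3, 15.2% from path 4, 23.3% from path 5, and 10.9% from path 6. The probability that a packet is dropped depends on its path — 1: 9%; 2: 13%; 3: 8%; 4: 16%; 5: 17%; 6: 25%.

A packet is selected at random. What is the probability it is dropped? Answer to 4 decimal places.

P(L) ≈ 0.1373

P(L) = P(L|1)·P(1) + P(L|2)·P(2) + P(L|3)·P(3) + P(L|4)·P(4) + P(L|5)·P(5) + P(L|6)·P(6)
      = 0.09·0.161 + 0.13·0.081 + 0.08·0.264 + 0.16·0.152 + 0.17·0.233 + 0.25·0.109
      = 0.01449 + 0.01053 + 0.02112 + 0.02432 + 0.03961 + 0.02725 = 0.13732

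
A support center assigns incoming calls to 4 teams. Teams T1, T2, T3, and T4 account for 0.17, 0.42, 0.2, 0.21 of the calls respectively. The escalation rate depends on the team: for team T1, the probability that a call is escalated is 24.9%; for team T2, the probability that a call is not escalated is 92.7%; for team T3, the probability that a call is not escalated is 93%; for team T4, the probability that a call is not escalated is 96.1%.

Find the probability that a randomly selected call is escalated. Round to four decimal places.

P(E) ≈ 0.0952

P(E|T2) = 1 − 0.927 = 0.073.
P(E|T3) = 1 − 0.93 = 0.07.
P(E|T4) = 1 − 0.961 = 0.039.
P(E) = P(E|T1)·P(T1) + P(E|T2)·P(T2) + P(E|T3)·P(T3) + P(E|T4)·P(T4)
      = 0.249·0.17 + 0.073·0.42 + 0.07·0.2 + 0.039·0.21
      = 0.04233 + 0.03066 + 0.014 + 0.00819 = 0.09518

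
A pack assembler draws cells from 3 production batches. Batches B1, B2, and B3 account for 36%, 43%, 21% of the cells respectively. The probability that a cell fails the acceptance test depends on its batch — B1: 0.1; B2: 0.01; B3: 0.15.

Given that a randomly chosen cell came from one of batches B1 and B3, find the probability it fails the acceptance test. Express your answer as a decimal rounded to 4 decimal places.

Let S = {B1, B3}.
P(S) = 0.36 + 0.21 = 0.57.
P(F ∩ S) = 0.1·0.36 + 0.15·0.21 = 0.036 + 0.0315 = 0.0675.
P(F | S) = 0.0675 / 0.57 = 0.118421…

0.1184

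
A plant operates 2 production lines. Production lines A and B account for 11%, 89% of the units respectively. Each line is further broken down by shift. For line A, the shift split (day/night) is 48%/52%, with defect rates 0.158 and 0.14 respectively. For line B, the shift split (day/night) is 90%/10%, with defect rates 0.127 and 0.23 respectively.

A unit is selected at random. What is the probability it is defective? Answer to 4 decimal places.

P(D|A) = 0.48·0.158 + 0.52·0.14 = 0.07584 + 0.0728 = 0.14864
P(D|B) = 0.9·0.127 + 0.1·0.23 = 0.1143 + 0.023 = 0.1373
By total probability over the outer partition,
P(D) = 0.11·0.14864 + 0.89·0.1373
      = 0.0163504 + 0.122197 = 0.1385474

P(D) ≈ 0.1385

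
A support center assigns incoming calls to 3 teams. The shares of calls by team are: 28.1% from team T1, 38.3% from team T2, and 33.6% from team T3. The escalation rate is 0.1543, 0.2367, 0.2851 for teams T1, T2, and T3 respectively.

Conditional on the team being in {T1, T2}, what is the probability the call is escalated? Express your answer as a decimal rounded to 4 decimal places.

Let S = {T1, T2}.
P(S) = 0.281 + 0.383 = 0.664.
P(E ∩ S) = 0.1543·0.281 + 0.2367·0.383 = 0.0433583 + 0.0906561 = 0.1340144.
P(E | S) = 0.1340144 / 0.664 = 0.201829…

0.2018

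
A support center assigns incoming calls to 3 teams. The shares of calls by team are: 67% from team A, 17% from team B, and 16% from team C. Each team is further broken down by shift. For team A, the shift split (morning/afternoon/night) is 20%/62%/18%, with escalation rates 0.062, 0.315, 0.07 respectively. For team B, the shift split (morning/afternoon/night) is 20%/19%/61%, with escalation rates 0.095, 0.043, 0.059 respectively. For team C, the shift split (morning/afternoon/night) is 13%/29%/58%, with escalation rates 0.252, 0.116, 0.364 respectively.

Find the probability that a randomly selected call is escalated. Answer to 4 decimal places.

P(E|A) = 0.2·0.062 + 0.62·0.315 + 0.18·0.07 = 0.0124 + 0.1953 + 0.0126 = 0.2203
P(E|B) = 0.2·0.095 + 0.19·0.043 + 0.61·0.059 = 0.019 + 0.00817 + 0.03599 = 0.06316
P(E|C) = 0.13·0.252 + 0.29·0.116 + 0.58·0.364 = 0.03276 + 0.03364 + 0.21112 = 0.27752
Then overall,
P(E) = 0.67·0.2203 + 0.17·0.06316 + 0.16·0.27752
      = 0.147601 + 0.0107372 + 0.0444032 = 0.2027414

0.2027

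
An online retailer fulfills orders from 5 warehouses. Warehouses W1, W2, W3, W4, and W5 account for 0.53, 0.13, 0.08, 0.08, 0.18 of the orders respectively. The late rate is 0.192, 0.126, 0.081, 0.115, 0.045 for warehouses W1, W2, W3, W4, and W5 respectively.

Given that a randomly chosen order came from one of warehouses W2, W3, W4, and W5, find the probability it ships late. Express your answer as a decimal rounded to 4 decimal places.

0.0854

Let S = {W2, W3, W4, W5}.
P(S) = 0.13 + 0.08 + 0.08 + 0.18 = 0.47.
P(L ∩ S) = 0.126·0.13 + 0.081·0.08 + 0.115·0.08 + 0.045·0.18 = 0.01638 + 0.00648 + 0.0092 + 0.0081 = 0.04016.
P(L | S) = 0.04016 / 0.47 = 0.085447…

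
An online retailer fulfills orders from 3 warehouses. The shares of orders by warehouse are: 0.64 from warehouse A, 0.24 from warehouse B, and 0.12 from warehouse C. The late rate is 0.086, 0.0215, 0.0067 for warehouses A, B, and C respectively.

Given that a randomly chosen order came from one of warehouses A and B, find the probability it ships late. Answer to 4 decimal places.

Let S = {A, B}.
P(S) = 0.64 + 0.24 = 0.88.
P(L ∩ S) = 0.086·0.64 + 0.0215·0.24 = 0.05504 + 0.00516 = 0.0602.
P(L | S) = 0.0602 / 0.88 = 0.068409…

P(L|S) ≈ 0.0684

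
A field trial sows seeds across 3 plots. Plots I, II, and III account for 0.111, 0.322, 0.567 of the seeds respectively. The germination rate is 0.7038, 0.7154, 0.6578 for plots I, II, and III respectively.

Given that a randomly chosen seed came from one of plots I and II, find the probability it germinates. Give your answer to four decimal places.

P(G|S) ≈ 0.7124

Let S = {I, II}.
P(S) = 0.111 + 0.322 = 0.433.
P(G ∩ S) = 0.7038·0.111 + 0.7154·0.322 = 0.0781218 + 0.2303588 = 0.3084806.
P(G | S) = 0.3084806 / 0.433 = 0.712426…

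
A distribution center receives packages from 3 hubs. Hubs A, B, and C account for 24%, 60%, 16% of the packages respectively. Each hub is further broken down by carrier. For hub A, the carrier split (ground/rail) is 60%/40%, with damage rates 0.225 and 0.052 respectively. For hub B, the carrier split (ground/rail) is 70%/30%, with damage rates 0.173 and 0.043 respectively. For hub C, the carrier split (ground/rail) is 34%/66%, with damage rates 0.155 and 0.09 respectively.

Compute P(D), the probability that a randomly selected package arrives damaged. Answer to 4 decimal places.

P(D) ≈ 0.1357

P(D|A) = 0.6·0.225 + 0.4·0.052 = 0.135 + 0.0208 = 0.1558
P(D|B) = 0.7·0.173 + 0.3·0.043 = 0.1211 + 0.0129 = 0.134
P(D|C) = 0.34·0.155 + 0.66·0.09 = 0.0527 + 0.0594 = 0.1121
By total probability over the outer partition,
P(D) = 0.24·0.1558 + 0.6·0.134 + 0.16·0.1121
      = 0.037392 + 0.0804 + 0.017936 = 0.135728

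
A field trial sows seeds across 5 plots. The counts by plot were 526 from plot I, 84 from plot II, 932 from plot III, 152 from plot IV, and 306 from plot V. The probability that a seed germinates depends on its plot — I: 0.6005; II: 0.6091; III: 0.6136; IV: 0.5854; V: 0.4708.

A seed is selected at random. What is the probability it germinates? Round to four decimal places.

P(G) ≈ 0.5860

Total: 526 + 84 + 932 + 152 + 306 = 2000.
P(I) = 526/2000 = 0.263. P(II) = 84/2000 = 0.042. P(III) = 932/2000 = 0.466. P(IV) = 152/2000 = 0.076. P(V) = 306/2000 = 0.153.
P(G) = P(G|I)·P(I) + P(G|II)·P(II) + P(G|III)·P(III) + P(G|IV)·P(IV) + P(G|V)·P(V)
      = 0.6005·0.263 + 0.6091·0.042 + 0.6136·0.466 + 0.5854·0.076 + 0.4708·0.153
      = 0.1579315 + 0.0255822 + 0.2859376 + 0.0444904 + 0.0720324 = 0.5859741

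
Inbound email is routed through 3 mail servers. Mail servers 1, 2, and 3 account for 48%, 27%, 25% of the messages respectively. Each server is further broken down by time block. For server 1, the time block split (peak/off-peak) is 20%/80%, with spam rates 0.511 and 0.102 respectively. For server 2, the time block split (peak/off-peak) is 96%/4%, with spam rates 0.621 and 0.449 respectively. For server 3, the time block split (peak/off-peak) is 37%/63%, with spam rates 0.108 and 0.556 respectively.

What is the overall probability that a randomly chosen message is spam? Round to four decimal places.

P(S) ≈ 0.3516

P(S|1) = 0.2·0.511 + 0.8·0.102 = 0.1022 + 0.0816 = 0.1838
P(S|2) = 0.96·0.621 + 0.04·0.449 = 0.59616 + 0.01796 = 0.61412
P(S|3) = 0.37·0.108 + 0.63·0.556 = 0.03996 + 0.35028 = 0.39024
Then overall,
P(S) = 0.48·0.1838 + 0.27·0.61412 + 0.25·0.39024
      = 0.088224 + 0.1658124 + 0.09756 = 0.3515964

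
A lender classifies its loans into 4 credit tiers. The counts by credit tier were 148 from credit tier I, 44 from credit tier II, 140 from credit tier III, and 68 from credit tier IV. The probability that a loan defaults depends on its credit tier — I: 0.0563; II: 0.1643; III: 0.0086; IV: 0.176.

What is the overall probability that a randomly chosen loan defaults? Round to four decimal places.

Total: 148 + 44 + 140 + 68 = 400.
P(I) = 148/400 = 0.37. P(II) = 44/400 = 0.11. P(III) = 140/400 = 0.35. P(IV) = 68/400 = 0.17.
Summing over the partition,
P(D) = P(D|I)·P(I) + P(D|II)·P(II) + P(D|III)·P(III) + P(D|IV)·P(IV)
      = 0.0563·0.37 + 0.1643·0.11 + 0.0086·0.35 + 0.176·0.17
      = 0.020831 + 0.018073 + 0.00301 + 0.02992 = 0.071834

P(D) ≈ 0.0718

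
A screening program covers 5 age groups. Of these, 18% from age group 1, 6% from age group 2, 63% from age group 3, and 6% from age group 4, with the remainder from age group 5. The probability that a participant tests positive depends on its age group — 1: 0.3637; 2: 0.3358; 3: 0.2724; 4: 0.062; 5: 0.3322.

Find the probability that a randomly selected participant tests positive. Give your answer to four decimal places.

P(T) ≈ 0.2842

P(5) = 1 − (0.18 + 0.06 + 0.63 + 0.06) = 0.07.
Using total probability over the partition,
P(T) = P(T|1)·P(1) + P(T|2)·P(2) + P(T|3)·P(3) + P(T|4)·P(4) + P(T|5)·P(5)
      = 0.3637·0.18 + 0.3358·0.06 + 0.2724·0.63 + 0.062·0.06 + 0.3322·0.07
      = 0.065466 + 0.020148 + 0.171612 + 0.00372 + 0.023254 = 0.2842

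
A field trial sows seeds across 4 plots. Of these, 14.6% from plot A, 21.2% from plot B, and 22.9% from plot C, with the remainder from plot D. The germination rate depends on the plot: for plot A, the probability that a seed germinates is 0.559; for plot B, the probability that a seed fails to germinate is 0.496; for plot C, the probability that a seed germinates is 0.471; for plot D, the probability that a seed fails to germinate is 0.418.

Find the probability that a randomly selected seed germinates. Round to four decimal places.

P(G) ≈ 0.5367

P(D) = 1 − (0.146 + 0.212 + 0.229) = 0.413.
P(G|B) = 1 − 0.496 = 0.504.
P(G|D) = 1 − 0.418 = 0.582.
Summing over the partition,
P(G) = P(G|A)·P(A) + P(G|B)·P(B) + P(G|C)·P(C) + P(G|D)·P(D)
      = 0.559·0.146 + 0.504·0.212 + 0.471·0.229 + 0.582·0.413
      = 0.081614 + 0.106848 + 0.107859 + 0.240366 = 0.536687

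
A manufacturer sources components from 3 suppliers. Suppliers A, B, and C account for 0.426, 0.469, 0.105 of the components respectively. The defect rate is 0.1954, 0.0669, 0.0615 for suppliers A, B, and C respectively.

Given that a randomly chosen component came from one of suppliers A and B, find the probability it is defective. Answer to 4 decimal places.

0.1281

Let S = {A, B}.
P(S) = 0.426 + 0.469 = 0.895.
P(D ∩ S) = 0.1954·0.426 + 0.0669·0.469 = 0.0832404 + 0.0313761 = 0.1146165.
P(D | S) = 0.1146165 / 0.895 = 0.128063…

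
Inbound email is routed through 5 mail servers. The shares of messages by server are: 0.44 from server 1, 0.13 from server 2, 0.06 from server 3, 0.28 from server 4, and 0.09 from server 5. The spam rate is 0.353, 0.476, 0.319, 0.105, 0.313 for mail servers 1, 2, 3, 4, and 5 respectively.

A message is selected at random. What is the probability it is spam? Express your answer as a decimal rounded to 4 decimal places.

P(S) ≈ 0.2939

Summing over the partition,
P(S) = P(S|1)·P(1) + P(S|2)·P(2) + P(S|3)·P(3) + P(S|4)·P(4) + P(S|5)·P(5)
      = 0.353·0.44 + 0.476·0.13 + 0.319·0.06 + 0.105·0.28 + 0.313·0.09
      = 0.15532 + 0.06188 + 0.01914 + 0.0294 + 0.02817 = 0.29391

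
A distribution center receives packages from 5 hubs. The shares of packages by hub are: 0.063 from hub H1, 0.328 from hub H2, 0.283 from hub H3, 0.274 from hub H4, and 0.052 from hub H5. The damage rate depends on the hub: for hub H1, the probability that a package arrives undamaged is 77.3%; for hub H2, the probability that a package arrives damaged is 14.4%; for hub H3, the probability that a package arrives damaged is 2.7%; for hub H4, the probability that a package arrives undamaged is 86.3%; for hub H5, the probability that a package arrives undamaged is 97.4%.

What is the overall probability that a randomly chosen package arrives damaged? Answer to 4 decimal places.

0.1081

P(D|H1) = 1 − 0.773 = 0.227.
P(D|H4) = 1 − 0.863 = 0.137.
P(D|H5) = 1 − 0.974 = 0.026.
P(D) = P(D|H1)·P(H1) + P(D|H2)·P(H2) + P(D|H3)·P(H3) + P(D|H4)·P(H4) + P(D|H5)·P(H5)
      = 0.227·0.063 + 0.144·0.328 + 0.027·0.283 + 0.137·0.274 + 0.026·0.052
      = 0.014301 + 0.047232 + 0.007641 + 0.037538 + 0.001352 = 0.108064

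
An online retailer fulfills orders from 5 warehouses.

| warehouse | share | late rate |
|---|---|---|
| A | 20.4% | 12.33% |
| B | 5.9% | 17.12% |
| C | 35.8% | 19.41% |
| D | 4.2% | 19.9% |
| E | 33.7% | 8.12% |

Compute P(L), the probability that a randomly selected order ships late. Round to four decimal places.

Summing over the partition,
P(L) = P(L|A)·P(A) + P(L|B)·P(B) + P(L|C)·P(C) + P(L|D)·P(D) + P(L|E)·P(E)
      = 0.1233·0.204 + 0.1712·0.059 + 0.1941·0.358 + 0.199·0.042 + 0.0812·0.337
      = 0.0251532 + 0.0101008 + 0.0694878 + 0.008358 + 0.0273644 = 0.1404642

P(L) ≈ 0.1405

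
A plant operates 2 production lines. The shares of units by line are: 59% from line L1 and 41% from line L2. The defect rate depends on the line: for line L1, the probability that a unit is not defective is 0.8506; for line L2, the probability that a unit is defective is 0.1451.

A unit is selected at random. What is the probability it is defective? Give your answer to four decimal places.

0.1476

P(D|L1) = 1 − 0.8506 = 0.1494.
P(D) = P(D|L1)·P(L1) + P(D|L2)·P(L2)
      = 0.1494·0.59 + 0.1451·0.41
      = 0.088146 + 0.059491 = 0.147637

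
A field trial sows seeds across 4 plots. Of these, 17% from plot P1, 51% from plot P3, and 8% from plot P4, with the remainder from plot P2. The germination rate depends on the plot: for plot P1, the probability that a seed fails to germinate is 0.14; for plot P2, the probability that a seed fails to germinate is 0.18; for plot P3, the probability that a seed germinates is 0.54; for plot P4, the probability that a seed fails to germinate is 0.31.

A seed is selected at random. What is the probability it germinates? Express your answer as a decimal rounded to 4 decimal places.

P(P2) = 1 − (0.17 + 0.51 + 0.08) = 0.24.
P(G|P1) = 1 − 0.14 = 0.86.
P(G|P2) = 1 − 0.18 = 0.82.
P(G|P4) = 1 − 0.31 = 0.69.
Summing over the partition,
P(G) = P(G|P1)·P(P1) + P(G|P2)·P(P2) + P(G|P3)·P(P3) + P(G|P4)·P(P4)
      = 0.86·0.17 + 0.82·0.24 + 0.54·0.51 + 0.69·0.08
      = 0.1462 + 0.1968 + 0.2754 + 0.0552 = 0.6736

P(G) ≈ 0.6736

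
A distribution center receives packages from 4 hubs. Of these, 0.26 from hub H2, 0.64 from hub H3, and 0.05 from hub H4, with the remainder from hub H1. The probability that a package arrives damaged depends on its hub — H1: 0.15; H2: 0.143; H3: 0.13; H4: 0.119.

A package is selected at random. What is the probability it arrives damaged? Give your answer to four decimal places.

P(H1) = 1 − (0.26 + 0.64 + 0.05) = 0.05.
P(D) = P(D|H1)·P(H1) + P(D|H2)·P(H2) + P(D|H3)·P(H3) + P(D|H4)·P(H4)
      = 0.15·0.05 + 0.143·0.26 + 0.13·0.64 + 0.119·0.05
      = 0.0075 + 0.03718 + 0.0832 + 0.00595 = 0.13383

0.1338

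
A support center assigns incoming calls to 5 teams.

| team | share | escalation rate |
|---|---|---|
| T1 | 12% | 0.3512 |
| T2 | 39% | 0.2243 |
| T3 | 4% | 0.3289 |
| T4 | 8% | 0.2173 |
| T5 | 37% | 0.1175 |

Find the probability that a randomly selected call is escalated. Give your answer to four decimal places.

P(E) = P(E|T1)·P(T1) + P(E|T2)·P(T2) + P(E|T3)·P(T3) + P(E|T4)·P(T4) + P(E|T5)·P(T5)
      = 0.3512·0.12 + 0.2243·0.39 + 0.3289·0.04 + 0.2173·0.08 + 0.1175·0.37
      = 0.042144 + 0.087477 + 0.013156 + 0.017384 + 0.043475 = 0.203636

P(E) ≈ 0.2036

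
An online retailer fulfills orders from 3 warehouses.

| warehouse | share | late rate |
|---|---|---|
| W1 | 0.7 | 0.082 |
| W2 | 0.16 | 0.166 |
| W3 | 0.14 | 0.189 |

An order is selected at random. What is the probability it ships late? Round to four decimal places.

Summing over the partition,
P(L) = P(L|W1)·P(W1) + P(L|W2)·P(W2) + P(L|W3)·P(W3)
      = 0.082·0.7 + 0.166·0.16 + 0.189·0.14
      = 0.0574 + 0.02656 + 0.02646 = 0.11042

P(L) ≈ 0.1104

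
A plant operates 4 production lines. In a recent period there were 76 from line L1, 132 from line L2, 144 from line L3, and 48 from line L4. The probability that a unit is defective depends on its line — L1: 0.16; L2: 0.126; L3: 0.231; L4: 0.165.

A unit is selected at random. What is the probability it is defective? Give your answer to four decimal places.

Total: 76 + 132 + 144 + 48 = 400.
P(L1) = 76/400 = 0.19. P(L2) = 132/400 = 0.33. P(L3) = 144/400 = 0.36. P(L4) = 48/400 = 0.12.
Summing over the partition,
P(D) = P(D|L1)·P(L1) + P(D|L2)·P(L2) + P(D|L3)·P(L3) + P(D|L4)·P(L4)
      = 0.16·0.19 + 0.126·0.33 + 0.231·0.36 + 0.165·0.12
      = 0.0304 + 0.04158 + 0.08316 + 0.0198 = 0.17494

0.1749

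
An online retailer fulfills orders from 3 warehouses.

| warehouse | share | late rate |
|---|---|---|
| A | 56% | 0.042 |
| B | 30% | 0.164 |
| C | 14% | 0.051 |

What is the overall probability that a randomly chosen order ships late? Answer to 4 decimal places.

P(L) ≈ 0.0799

Using total probability over the partition,
P(L) = P(L|A)·P(A) + P(L|B)·P(B) + P(L|C)·P(C)
      = 0.042·0.56 + 0.164·0.3 + 0.051·0.14
      = 0.02352 + 0.0492 + 0.00714 = 0.07986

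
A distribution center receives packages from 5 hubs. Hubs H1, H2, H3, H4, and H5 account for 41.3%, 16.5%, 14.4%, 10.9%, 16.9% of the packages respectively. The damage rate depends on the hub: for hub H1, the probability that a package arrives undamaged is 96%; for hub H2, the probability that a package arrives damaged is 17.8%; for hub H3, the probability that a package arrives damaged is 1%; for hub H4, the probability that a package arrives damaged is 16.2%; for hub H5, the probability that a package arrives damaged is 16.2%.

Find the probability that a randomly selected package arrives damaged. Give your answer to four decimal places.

0.0924

P(D|H1) = 1 − 0.96 = 0.04.
P(D) = P(D|H1)·P(H1) + P(D|H2)·P(H2) + P(D|H3)·P(H3) + P(D|H4)·P(H4) + P(D|H5)·P(H5)
      = 0.04·0.413 + 0.178·0.165 + 0.01·0.144 + 0.162·0.109 + 0.162·0.169
      = 0.01652 + 0.02937 + 0.00144 + 0.017658 + 0.027378 = 0.092366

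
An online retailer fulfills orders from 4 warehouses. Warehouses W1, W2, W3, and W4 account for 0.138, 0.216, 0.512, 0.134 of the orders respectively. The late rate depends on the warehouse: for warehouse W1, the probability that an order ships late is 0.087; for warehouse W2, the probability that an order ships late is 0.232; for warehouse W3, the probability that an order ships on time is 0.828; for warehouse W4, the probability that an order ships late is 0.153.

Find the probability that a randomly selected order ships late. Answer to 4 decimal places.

0.1707

P(L|W3) = 1 − 0.828 = 0.172.
P(L) = P(L|W1)·P(W1) + P(L|W2)·P(W2) + P(L|W3)·P(W3) + P(L|W4)·P(W4)
      = 0.087·0.138 + 0.232·0.216 + 0.172·0.512 + 0.153·0.134
      = 0.012006 + 0.050112 + 0.088064 + 0.020502 = 0.170684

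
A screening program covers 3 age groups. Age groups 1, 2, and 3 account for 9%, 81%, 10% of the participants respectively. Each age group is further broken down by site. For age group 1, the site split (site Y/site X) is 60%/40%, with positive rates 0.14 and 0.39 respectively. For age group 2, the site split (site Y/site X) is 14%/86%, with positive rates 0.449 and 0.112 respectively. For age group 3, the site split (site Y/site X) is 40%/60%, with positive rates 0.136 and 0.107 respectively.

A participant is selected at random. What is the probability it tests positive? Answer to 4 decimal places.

P(T) ≈ 0.1624

P(T|1) = 0.6·0.14 + 0.4·0.39 = 0.084 + 0.156 = 0.24
P(T|2) = 0.14·0.449 + 0.86·0.112 = 0.06286 + 0.09632 = 0.15918
P(T|3) = 0.4·0.136 + 0.6·0.107 = 0.0544 + 0.0642 = 0.1186
Then overall,
P(T) = 0.09·0.24 + 0.81·0.15918 + 0.1·0.1186
      = 0.0216 + 0.1289358 + 0.01186 = 0.1623958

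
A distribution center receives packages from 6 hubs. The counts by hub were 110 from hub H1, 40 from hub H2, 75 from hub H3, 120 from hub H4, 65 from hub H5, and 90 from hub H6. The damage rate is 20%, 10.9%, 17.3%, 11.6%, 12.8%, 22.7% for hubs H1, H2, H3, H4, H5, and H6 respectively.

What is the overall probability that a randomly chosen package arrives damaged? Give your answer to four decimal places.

Total: 110 + 40 + 75 + 120 + 65 + 90 = 500.
P(H1) = 110/500 = 0.22. P(H2) = 40/500 = 0.08. P(H3) = 75/500 = 0.15. P(H4) = 120/500 = 0.24. P(H5) = 65/500 = 0.13. P(H6) = 90/500 = 0.18.
P(D) = P(D|H1)·P(H1) + P(D|H2)·P(H2) + P(D|H3)·P(H3) + P(D|H4)·P(H4) + P(D|H5)·P(H5) + P(D|H6)·P(H6)
      = 0.2·0.22 + 0.109·0.08 + 0.173·0.15 + 0.116·0.24 + 0.128·0.13 + 0.227·0.18
      = 0.044 + 0.00872 + 0.02595 + 0.02784 + 0.01664 + 0.04086 = 0.16401

0.1640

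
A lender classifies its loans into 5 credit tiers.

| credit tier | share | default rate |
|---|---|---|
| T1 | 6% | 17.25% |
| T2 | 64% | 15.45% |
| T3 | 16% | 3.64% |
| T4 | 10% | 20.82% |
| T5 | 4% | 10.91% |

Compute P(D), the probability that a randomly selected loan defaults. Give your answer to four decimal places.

P(D) = P(D|T1)·P(T1) + P(D|T2)·P(T2) + P(D|T3)·P(T3) + P(D|T4)·P(T4) + P(D|T5)·P(T5)
      = 0.1725·0.06 + 0.1545·0.64 + 0.0364·0.16 + 0.2082·0.1 + 0.1091·0.04
      = 0.01035 + 0.09888 + 0.005824 + 0.02082 + 0.004364 = 0.140238

0.1402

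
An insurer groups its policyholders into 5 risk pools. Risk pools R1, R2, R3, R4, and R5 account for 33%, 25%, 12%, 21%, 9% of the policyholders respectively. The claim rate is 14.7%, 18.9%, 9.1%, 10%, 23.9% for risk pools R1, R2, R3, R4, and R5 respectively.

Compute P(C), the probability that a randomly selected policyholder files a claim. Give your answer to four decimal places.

P(C) ≈ 0.1492

P(C) = P(C|R1)·P(R1) + P(C|R2)·P(R2) + P(C|R3)·P(R3) + P(C|R4)·P(R4) + P(C|R5)·P(R5)
      = 0.147·0.33 + 0.189·0.25 + 0.091·0.12 + 0.1·0.21 + 0.239·0.09
      = 0.04851 + 0.04725 + 0.01092 + 0.021 + 0.02151 = 0.14919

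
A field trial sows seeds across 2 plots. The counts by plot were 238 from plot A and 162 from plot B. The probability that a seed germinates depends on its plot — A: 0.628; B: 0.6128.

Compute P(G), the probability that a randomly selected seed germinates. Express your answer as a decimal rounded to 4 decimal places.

Total: 238 + 162 = 400.
P(A) = 238/400 = 0.595. P(B) = 162/400 = 0.405.
Summing over the partition,
P(G) = P(G|A)·P(A) + P(G|B)·P(B)
      = 0.628·0.595 + 0.6128·0.405
      = 0.37366 + 0.248184 = 0.621844

0.6218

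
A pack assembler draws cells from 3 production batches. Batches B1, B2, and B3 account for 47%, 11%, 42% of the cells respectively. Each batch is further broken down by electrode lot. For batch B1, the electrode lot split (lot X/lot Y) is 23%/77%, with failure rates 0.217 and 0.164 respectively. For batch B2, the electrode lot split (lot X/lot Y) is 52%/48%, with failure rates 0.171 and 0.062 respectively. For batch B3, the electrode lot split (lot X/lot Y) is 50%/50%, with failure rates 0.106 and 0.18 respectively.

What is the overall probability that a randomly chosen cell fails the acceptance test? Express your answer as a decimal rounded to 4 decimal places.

0.1559

P(F|B1) = 0.23·0.217 + 0.77·0.164 = 0.04991 + 0.12628 = 0.17619
P(F|B2) = 0.52·0.171 + 0.48·0.062 = 0.08892 + 0.02976 = 0.11868
P(F|B3) = 0.5·0.106 + 0.5·0.18 = 0.053 + 0.09 = 0.143
Then overall,
P(F) = 0.47·0.17619 + 0.11·0.11868 + 0.42·0.143
      = 0.0828093 + 0.0130548 + 0.06006 = 0.1559241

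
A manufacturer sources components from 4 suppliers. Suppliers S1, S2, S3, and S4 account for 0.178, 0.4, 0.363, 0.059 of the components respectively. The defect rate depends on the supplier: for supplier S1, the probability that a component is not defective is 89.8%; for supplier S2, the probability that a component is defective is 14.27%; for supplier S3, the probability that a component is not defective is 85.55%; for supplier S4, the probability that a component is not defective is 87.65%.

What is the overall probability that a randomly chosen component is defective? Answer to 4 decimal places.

P(D|S1) = 1 − 0.898 = 0.102.
P(D|S3) = 1 − 0.8555 = 0.1445.
P(D|S4) = 1 − 0.8765 = 0.1235.
P(D) = P(D|S1)·P(S1) + P(D|S2)·P(S2) + P(D|S3)·P(S3) + P(D|S4)·P(S4)
      = 0.102·0.178 + 0.1427·0.4 + 0.1445·0.363 + 0.1235·0.059
      = 0.018156 + 0.05708 + 0.0524535 + 0.0072865 = 0.134976

0.1350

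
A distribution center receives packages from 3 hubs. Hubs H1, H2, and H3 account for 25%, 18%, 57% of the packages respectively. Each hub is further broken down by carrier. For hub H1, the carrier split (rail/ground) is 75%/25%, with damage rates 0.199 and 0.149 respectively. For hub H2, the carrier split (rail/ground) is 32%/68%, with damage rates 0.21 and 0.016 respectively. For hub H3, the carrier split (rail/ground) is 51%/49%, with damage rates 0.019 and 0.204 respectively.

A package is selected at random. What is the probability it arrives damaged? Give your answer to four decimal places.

P(D|H1) = 0.75·0.199 + 0.25·0.149 = 0.14925 + 0.03725 = 0.1865
P(D|H2) = 0.32·0.21 + 0.68·0.016 = 0.0672 + 0.01088 = 0.07808
P(D|H3) = 0.51·0.019 + 0.49·0.204 = 0.00969 + 0.09996 = 0.10965
By total probability over the outer partition,
P(D) = 0.25·0.1865 + 0.18·0.07808 + 0.57·0.10965
      = 0.046625 + 0.0140544 + 0.0625005 = 0.1231799

0.1232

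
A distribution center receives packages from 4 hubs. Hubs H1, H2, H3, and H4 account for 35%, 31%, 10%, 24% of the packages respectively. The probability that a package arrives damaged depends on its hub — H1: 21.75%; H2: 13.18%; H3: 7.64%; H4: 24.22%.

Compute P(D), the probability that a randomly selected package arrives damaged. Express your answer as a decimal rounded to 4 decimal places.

0.1828

P(D) = P(D|H1)·P(H1) + P(D|H2)·P(H2) + P(D|H3)·P(H3) + P(D|H4)·P(H4)
      = 0.2175·0.35 + 0.1318·0.31 + 0.0764·0.1 + 0.2422·0.24
      = 0.076125 + 0.040858 + 0.00764 + 0.058128 = 0.182751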